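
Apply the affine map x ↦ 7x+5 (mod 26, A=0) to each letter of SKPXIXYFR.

S(18): 7·18+5=131≡1 → B
K(10): 7·10+5=75≡23 → X
P(15): 7·15+5=110≡6 → G
X(23): 7·23+5=166≡10 → K
I(8): 7·8+5=61≡9 → J
X(23): 7·23+5=166≡10 → K
Y(24): 7·24+5=173≡17 → R
F(5): 7·5+5=40≡14 → O
R(17): 7·17+5=124≡20 → U

BXGKJKROU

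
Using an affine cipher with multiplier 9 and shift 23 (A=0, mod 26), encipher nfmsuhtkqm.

n(13): 9·13+23=140≡10 → k
f(5): 9·5+23=68≡16 → q
m(12): 9·12+23=131≡1 → b
s(18): 9·18+23=185≡3 → d
u(20): 9·20+23=203≡21 → v
h(7): 9·7+23=86≡8 → i
t(19): 9·19+23=194≡12 → m
k(10): 9·10+23=113≡9 → j
q(16): 9·16+23=167≡11 → l
m(12): 9·12+23=131≡1 → b

kqbdvimjlb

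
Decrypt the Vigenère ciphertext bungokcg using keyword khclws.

rnlvsssz

Repeat the key across the ciphertext: khclwskh
b(1)−k(10): -9≡17 → r
u(20)−h(7): 13 → n
n(13)−c(2): 11 → l
g(6)−l(11): -5≡21 → v
o(14)−w(22): -8≡18 → s
k(10)−s(18): -8≡18 → s
c(2)−k(10): -8≡18 → s
g(6)−h(7): -1≡25 → z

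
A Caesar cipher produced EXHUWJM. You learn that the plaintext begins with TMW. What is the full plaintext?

TMWJLYB

From the crib: E(4)−T(19)=-15≡11, so the shift is 11.
Subtract 11 from each ciphertext letter:
E(4): 4−11=-7≡19 → T
X(23): 23−11=12 → M
H(7): 7−11=-4≡22 → W
U(20): 20−11=9 → J
W(22): 22−11=11 → L
J(9): 9−11=-2≡24 → Y
M(12): 12−11=1 → B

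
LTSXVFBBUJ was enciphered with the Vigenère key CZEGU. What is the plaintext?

JUORBDCXOP

Repeat the key across the ciphertext: CZEGUCZEGU
L(11)−C(2): 9 → J
T(19)−Z(25): -6≡20 → U
S(18)−E(4): 14 → O
X(23)−G(6): 17 → R
V(21)−U(20): 1 → B
F(5)−C(2): 3 → D
B(1)−Z(25): -24≡2 → C
B(1)−E(4): -3≡23 → X
U(20)−G(6): 14 → O
J(9)−U(20): -11≡15 → P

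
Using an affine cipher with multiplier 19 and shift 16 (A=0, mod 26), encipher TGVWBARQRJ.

T(19): 19·19+16=377≡13 → N
G(6): 19·6+16=130≡0 → A
V(21): 19·21+16=415≡25 → Z
W(22): 19·22+16=434≡18 → S
B(1): 19·1+16=35≡9 → J
A(0): 19·0+16=16 → Q
R(17): 19·17+16=339≡1 → B
Q(16): 19·16+16=320≡8 → I
R(17): 19·17+16=339≡1 → B
J(9): 19·9+16=187≡5 → F

NAZSJQBIBF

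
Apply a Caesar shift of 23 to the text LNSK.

IKPH

L(11): 11+23=34≡8 → I
N(13): 13+23=36≡10 → K
S(18): 18+23=41≡15 → P
K(10): 10+23=33≡7 → H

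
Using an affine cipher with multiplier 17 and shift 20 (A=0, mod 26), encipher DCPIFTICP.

D(3): 17·3+20=71≡19 → T
C(2): 17·2+20=54≡2 → C
P(15): 17·15+20=275≡15 → P
I(8): 17·8+20=156≡0 → A
F(5): 17·5+20=105≡1 → B
T(19): 17·19+20=343≡5 → F
I(8): 17·8+20=156≡0 → A
C(2): 17·2+20=54≡2 → C
P(15): 17·15+20=275≡15 → P

TCPABFACP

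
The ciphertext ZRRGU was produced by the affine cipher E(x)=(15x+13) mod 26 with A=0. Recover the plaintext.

The inverse of 15 mod 26 is 7, since 15·7=105≡1. Apply D(y)=7·(y−13) mod 26:
Z(25): 7·(25−13)=84≡6 → G
R(17): 7·(17−13)=28≡2 → C
R(17): 7·(17−13)=28≡2 → C
G(6): 7·(6−13)=-49≡3 → D
U(20): 7·(20−13)=49≡23 → X

GCCDX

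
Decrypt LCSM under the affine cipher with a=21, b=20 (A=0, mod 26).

The inverse of 21 mod 26 is 5, since 21·5=105≡1. Apply D(y)=5·(y−20) mod 26:
L(11): 5·(11−20)=-45≡7 → H
C(2): 5·(2−20)=-90≡14 → O
S(18): 5·(18−20)=-10≡16 → Q
M(12): 5·(12−20)=-40≡12 → M

HOQM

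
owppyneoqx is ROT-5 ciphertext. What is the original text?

jrkktizjls

o(14): 14−5=9 → j
w(22): 22−5=17 → r
p(15): 15−5=10 → k
p(15): 15−5=10 → k
y(24): 24−5=19 → t
n(13): 13−5=8 → i
e(4): 4−5=-1≡25 → z
o(14): 14−5=9 → j
q(16): 16−5=11 → l
x(23): 23−5=18 → s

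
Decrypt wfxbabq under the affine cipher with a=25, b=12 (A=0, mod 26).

The inverse of 25 mod 26 is 25, since 25·25=625≡1. Apply D(y)=25·(y−12) mod 26:
w(22): 25·(22−12)=250≡16 → q
f(5): 25·(5−12)=-175≡7 → h
x(23): 25·(23−12)=275≡15 → p
b(1): 25·(1−12)=-275≡11 → l
a(0): 25·(0−12)=-300≡12 → m
b(1): 25·(1−12)=-275≡11 → l
q(16): 25·(16−12)=100≡22 → w

qhplmlw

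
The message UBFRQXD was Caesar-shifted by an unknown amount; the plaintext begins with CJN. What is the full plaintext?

CJNZYFL

From the crib: U(20)−C(2)=18, so the shift is 18.
Subtract 18 from each ciphertext letter:
U(20): 20−18=2 → C
B(1): 1−18=-17≡9 → J
F(5): 5−18=-13≡13 → N
R(17): 17−18=-1≡25 → Z
Q(16): 16−18=-2≡24 → Y
X(23): 23−18=5 → F
D(3): 3−18=-15≡11 → L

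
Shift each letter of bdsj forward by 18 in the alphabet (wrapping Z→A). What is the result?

b(1): 1+18=19 → t
d(3): 3+18=21 → v
s(18): 18+18=36≡10 → k
j(9): 9+18=27≡1 → b

tvkb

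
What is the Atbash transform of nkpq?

n(13) → m(12)
k(10) → p(15)
p(15) → k(10)
q(16) → j(9)

mpkj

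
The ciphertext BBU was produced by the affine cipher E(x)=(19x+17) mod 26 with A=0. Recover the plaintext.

GGH

The inverse of 19 mod 26 is 11, since 19·11=209≡1. Apply D(y)=11·(y−17) mod 26:
B(1): 11·(1−17)=-176≡6 → G
B(1): 11·(1−17)=-176≡6 → G
U(20): 11·(20−17)=33≡7 → H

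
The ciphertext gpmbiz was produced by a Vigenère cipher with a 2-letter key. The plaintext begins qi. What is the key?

qh

Subtract each crib letter from the matching ciphertext letter (mod 26):
g(6)−q(16)=-10≡16 → q
p(15)−i(8)=7 → h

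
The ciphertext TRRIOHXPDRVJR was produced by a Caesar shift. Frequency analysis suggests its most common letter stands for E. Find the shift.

13

The most frequent ciphertext letter is R (appears 4 times).
R is position 17; E is position 4.
Shift = 13.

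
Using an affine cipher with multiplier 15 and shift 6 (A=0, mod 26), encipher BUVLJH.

B(1): 15·1+6=21 → V
U(20): 15·20+6=306≡20 → U
V(21): 15·21+6=321≡9 → J
L(11): 15·11+6=171≡15 → P
J(9): 15·9+6=141≡11 → L
H(7): 15·7+6=111≡7 → H

VUJPLH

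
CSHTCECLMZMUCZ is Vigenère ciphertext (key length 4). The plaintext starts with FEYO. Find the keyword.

Subtract each crib letter from the matching ciphertext letter (mod 26):
C(2)−F(5)=-3≡23 → X
S(18)−E(4)=14 → O
H(7)−Y(24)=-17≡9 → J
T(19)−O(14)=5 → F

XOJF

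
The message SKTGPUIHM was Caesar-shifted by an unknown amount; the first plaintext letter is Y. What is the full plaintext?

YQZMVAONS

From the crib: S(18)−Y(24)=-6≡20, so the shift is 20.
Subtract 20 from each ciphertext letter:
S(18): 18−20=-2≡24 → Y
K(10): 10−20=-10≡16 → Q
T(19): 19−20=-1≡25 → Z
G(6): 6−20=-14≡12 → M
P(15): 15−20=-5≡21 → V
U(20): 20−20=0 → A
I(8): 8−20=-12≡14 → O
H(7): 7−20=-13≡13 → N
M(12): 12−20=-8≡18 → S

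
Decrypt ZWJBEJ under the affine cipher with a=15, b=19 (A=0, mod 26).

QVIEZI

The inverse of 15 mod 26 is 7, since 15·7=105≡1. Apply D(y)=7·(y−19) mod 26:
Z(25): 7·(25−19)=42≡16 → Q
W(22): 7·(22−19)=21 → V
J(9): 7·(9−19)=-70≡8 → I
B(1): 7·(1−19)=-126≡4 → E
E(4): 7·(4−19)=-105≡25 → Z
J(9): 7·(9−19)=-70≡8 → I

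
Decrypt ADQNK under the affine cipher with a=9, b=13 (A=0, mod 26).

NWJAR

The inverse of 9 mod 26 is 3, since 9·3=27≡1. Apply D(y)=3·(y−13) mod 26:
A(0): 3·(0−13)=-39≡13 → N
D(3): 3·(3−13)=-30≡22 → W
Q(16): 3·(16−13)=9 → J
N(13): 3·(13−13)=0 → A
K(10): 3·(10−13)=-9≡17 → R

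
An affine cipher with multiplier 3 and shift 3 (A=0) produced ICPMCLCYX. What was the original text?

TREDRURHY

The inverse of 3 mod 26 is 9, since 3·9=27≡1. Apply D(y)=9·(y−3) mod 26:
I(8): 9·(8−3)=45≡19 → T
C(2): 9·(2−3)=-9≡17 → R
P(15): 9·(15−3)=108≡4 → E
M(12): 9·(12−3)=81≡3 → D
C(2): 9·(2−3)=-9≡17 → R
L(11): 9·(11−3)=72≡20 → U
C(2): 9·(2−3)=-9≡17 → R
Y(24): 9·(24−3)=189≡7 → H
X(23): 9·(23−3)=180≡24 → Y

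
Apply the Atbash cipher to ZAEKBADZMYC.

Z(25) → A(0)
A(0) → Z(25)
E(4) → V(21)
K(10) → P(15)
B(1) → Y(24)
A(0) → Z(25)
D(3) → W(22)
Z(25) → A(0)
M(12) → N(13)
Y(24) → B(1)
C(2) → X(23)

AZVPYZWANBX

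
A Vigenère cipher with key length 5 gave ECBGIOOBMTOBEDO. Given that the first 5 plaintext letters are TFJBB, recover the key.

LXSFH

Subtract each crib letter from the matching ciphertext letter (mod 26):
E(4)−T(19)=-15≡11 → L
C(2)−F(5)=-3≡23 → X
B(1)−J(9)=-8≡18 → S
G(6)−B(1)=5 → F
I(8)−B(1)=7 → H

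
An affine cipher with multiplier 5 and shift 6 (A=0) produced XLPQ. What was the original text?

TBHC

The inverse of 5 mod 26 is 21, since 5·21=105≡1. Apply D(y)=21·(y−6) mod 26:
X(23): 21·(23−6)=357≡19 → T
L(11): 21·(11−6)=105≡1 → B
P(15): 21·(15−6)=189≡7 → H
Q(16): 21·(16−6)=210≡2 → C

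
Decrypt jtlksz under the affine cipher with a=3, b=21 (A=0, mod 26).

The inverse of 3 mod 26 is 9, since 3·9=27≡1. Apply D(y)=9·(y−21) mod 26:
j(9): 9·(9−21)=-108≡22 → w
t(19): 9·(19−21)=-18≡8 → i
l(11): 9·(11−21)=-90≡14 → o
k(10): 9·(10−21)=-99≡5 → f
s(18): 9·(18−21)=-27≡25 → z
z(25): 9·(25−21)=36≡10 → k

wiofzk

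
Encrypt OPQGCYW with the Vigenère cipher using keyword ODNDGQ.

CSDJIOK

Repeat the key across the message: ODNDGQO
O(14)+O(14): 28≡2 → C
P(15)+D(3): 18 → S
Q(16)+N(13): 29≡3 → D
G(6)+D(3): 9 → J
C(2)+G(6): 8 → I
Y(24)+Q(16): 40≡14 → O
W(22)+O(14): 36≡10 → K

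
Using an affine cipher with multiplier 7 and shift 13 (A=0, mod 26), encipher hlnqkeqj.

kmavfpvy

h(7): 7·7+13=62≡10 → k
l(11): 7·11+13=90≡12 → m
n(13): 7·13+13=104≡0 → a
q(16): 7·16+13=125≡21 → v
k(10): 7·10+13=83≡5 → f
e(4): 7·4+13=41≡15 → p
q(16): 7·16+13=125≡21 → v
j(9): 7·9+13=76≡24 → y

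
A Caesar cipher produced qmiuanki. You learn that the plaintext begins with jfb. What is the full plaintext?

From the crib: q(16)−j(9)=7, so the shift is 7.
Subtract 7 from each ciphertext letter:
q(16): 16−7=9 → j
m(12): 12−7=5 → f
i(8): 8−7=1 → b
u(20): 20−7=13 → n
a(0): 0−7=-7≡19 → t
n(13): 13−7=6 → g
k(10): 10−7=3 → d
i(8): 8−7=1 → b

jfbntgdb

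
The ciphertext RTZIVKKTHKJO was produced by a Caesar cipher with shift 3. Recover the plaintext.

OQWFSHHQEHGL

R(17): 17−3=14 → O
T(19): 19−3=16 → Q
Z(25): 25−3=22 → W
I(8): 8−3=5 → F
V(21): 21−3=18 → S
K(10): 10−3=7 → H
K(10): 10−3=7 → H
T(19): 19−3=16 → Q
H(7): 7−3=4 → E
K(10): 10−3=7 → H
J(9): 9−3=6 → G
O(14): 14−3=11 → L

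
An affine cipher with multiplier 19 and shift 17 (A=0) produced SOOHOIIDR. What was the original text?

LTTUTFFCA

The inverse of 19 mod 26 is 11, since 19·11=209≡1. Apply D(y)=11·(y−17) mod 26:
S(18): 11·(18−17)=11 → L
O(14): 11·(14−17)=-33≡19 → T
O(14): 11·(14−17)=-33≡19 → T
H(7): 11·(7−17)=-110≡20 → U
O(14): 11·(14−17)=-33≡19 → T
I(8): 11·(8−17)=-99≡5 → F
I(8): 11·(8−17)=-99≡5 → F
D(3): 11·(3−17)=-154≡2 → C
R(17): 11·(17−17)=0 → A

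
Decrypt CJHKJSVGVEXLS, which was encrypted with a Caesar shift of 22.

C(2): 2−22=-20≡6 → G
J(9): 9−22=-13≡13 → N
H(7): 7−22=-15≡11 → L
K(10): 10−22=-12≡14 → O
J(9): 9−22=-13≡13 → N
S(18): 18−22=-4≡22 → W
V(21): 21−22=-1≡25 → Z
G(6): 6−22=-16≡10 → K
V(21): 21−22=-1≡25 → Z
E(4): 4−22=-18≡8 → I
X(23): 23−22=1 → B
L(11): 11−22=-11≡15 → P
S(18): 18−22=-4≡22 → W

GNLONWZKZIBPW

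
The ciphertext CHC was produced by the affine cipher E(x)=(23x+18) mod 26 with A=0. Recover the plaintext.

OVO

The inverse of 23 mod 26 is 17, since 23·17=391≡1. Apply D(y)=17·(y−18) mod 26:
C(2): 17·(2−18)=-272≡14 → O
H(7): 17·(7−18)=-187≡21 → V
C(2): 17·(2−18)=-272≡14 → O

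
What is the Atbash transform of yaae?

bzzv

y(24) → b(1)
a(0) → z(25)
a(0) → z(25)
e(4) → v(21)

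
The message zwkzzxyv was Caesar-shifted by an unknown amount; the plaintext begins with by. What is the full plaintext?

From the crib: z(25)−b(1)=24, so the shift is 24.
Subtract 24 from each ciphertext letter:
z(25): 25−24=1 → b
w(22): 22−24=-2≡24 → y
k(10): 10−24=-14≡12 → m
z(25): 25−24=1 → b
z(25): 25−24=1 → b
x(23): 23−24=-1≡25 → z
y(24): 24−24=0 → a
v(21): 21−24=-3≡23 → x

bymbbzax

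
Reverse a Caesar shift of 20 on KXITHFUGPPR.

K(10): 10−20=-10≡16 → Q
X(23): 23−20=3 → D
I(8): 8−20=-12≡14 → O
T(19): 19−20=-1≡25 → Z
H(7): 7−20=-13≡13 → N
F(5): 5−20=-15≡11 → L
U(20): 20−20=0 → A
G(6): 6−20=-14≡12 → M
P(15): 15−20=-5≡21 → V
P(15): 15−20=-5≡21 → V
R(17): 17−20=-3≡23 → X

QDOZNLAMVVX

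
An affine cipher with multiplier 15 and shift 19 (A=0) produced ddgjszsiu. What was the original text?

ssnitqtbh

The inverse of 15 mod 26 is 7, since 15·7=105≡1. Apply D(y)=7·(y−19) mod 26:
d(3): 7·(3−19)=-112≡18 → s
d(3): 7·(3−19)=-112≡18 → s
g(6): 7·(6−19)=-91≡13 → n
j(9): 7·(9−19)=-70≡8 → i
s(18): 7·(18−19)=-7≡19 → t
z(25): 7·(25−19)=42≡16 → q
s(18): 7·(18−19)=-7≡19 → t
i(8): 7·(8−19)=-77≡1 → b
u(20): 7·(20−19)=7 → h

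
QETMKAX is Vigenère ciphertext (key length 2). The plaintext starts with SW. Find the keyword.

YI

Subtract each crib letter from the matching ciphertext letter (mod 26):
Q(16)−S(18)=-2≡24 → Y
E(4)−W(22)=-18≡8 → I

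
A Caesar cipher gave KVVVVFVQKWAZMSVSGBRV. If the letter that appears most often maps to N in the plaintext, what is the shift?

8

The most frequent ciphertext letter is V (appears 7 times).
V is position 21; N is position 13.
Shift = 8.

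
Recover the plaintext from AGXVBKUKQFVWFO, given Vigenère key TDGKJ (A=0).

HDRLSRREGWCTZE

Repeat the key across the ciphertext: TDGKJTDGKJTDGK
A(0)−T(19): -19≡7 → H
G(6)−D(3): 3 → D
X(23)−G(6): 17 → R
V(21)−K(10): 11 → L
B(1)−J(9): -8≡18 → S
K(10)−T(19): -9≡17 → R
U(20)−D(3): 17 → R
K(10)−G(6): 4 → E
Q(16)−K(10): 6 → G
F(5)−J(9): -4≡22 → W
V(21)−T(19): 2 → C
W(22)−D(3): 19 → T
F(5)−G(6): -1≡25 → Z
O(14)−K(10): 4 → E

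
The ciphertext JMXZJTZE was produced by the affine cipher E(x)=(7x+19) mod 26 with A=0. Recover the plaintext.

GZIMGAMJ

The inverse of 7 mod 26 is 15, since 7·15=105≡1. Apply D(y)=15·(y−19) mod 26:
J(9): 15·(9−19)=-150≡6 → G
M(12): 15·(12−19)=-105≡25 → Z
X(23): 15·(23−19)=60≡8 → I
Z(25): 15·(25−19)=90≡12 → M
J(9): 15·(9−19)=-150≡6 → G
T(19): 15·(19−19)=0 → A
Z(25): 15·(25−19)=90≡12 → M
E(4): 15·(4−19)=-225≡9 → J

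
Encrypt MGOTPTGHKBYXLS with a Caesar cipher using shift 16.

CWEJFJWXARONBI

M(12): 12+16=28≡2 → C
G(6): 6+16=22 → W
O(14): 14+16=30≡4 → E
T(19): 19+16=35≡9 → J
P(15): 15+16=31≡5 → F
T(19): 19+16=35≡9 → J
G(6): 6+16=22 → W
H(7): 7+16=23 → X
K(10): 10+16=26≡0 → A
B(1): 1+16=17 → R
Y(24): 24+16=40≡14 → O
X(23): 23+16=39≡13 → N
L(11): 11+16=27≡1 → B
S(18): 18+16=34≡8 → I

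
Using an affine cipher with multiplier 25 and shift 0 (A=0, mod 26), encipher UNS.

U(20): 25·20+0=500≡6 → G
N(13): 25·13+0=325≡13 → N
S(18): 25·18+0=450≡8 → I

GNI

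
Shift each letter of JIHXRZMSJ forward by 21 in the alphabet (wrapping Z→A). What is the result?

EDCSMUHNE

J(9): 9+21=30≡4 → E
I(8): 8+21=29≡3 → D
H(7): 7+21=28≡2 → C
X(23): 23+21=44≡18 → S
R(17): 17+21=38≡12 → M
Z(25): 25+21=46≡20 → U
M(12): 12+21=33≡7 → H
S(18): 18+21=39≡13 → N
J(9): 9+21=30≡4 → E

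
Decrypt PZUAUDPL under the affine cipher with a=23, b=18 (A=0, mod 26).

BPIGIFBL

The inverse of 23 mod 26 is 17, since 23·17=391≡1. Apply D(y)=17·(y−18) mod 26:
P(15): 17·(15−18)=-51≡1 → B
Z(25): 17·(25−18)=119≡15 → P
U(20): 17·(20−18)=34≡8 → I
A(0): 17·(0−18)=-306≡6 → G
U(20): 17·(20−18)=34≡8 → I
D(3): 17·(3−18)=-255≡5 → F
P(15): 17·(15−18)=-51≡1 → B
L(11): 17·(11−18)=-119≡11 → L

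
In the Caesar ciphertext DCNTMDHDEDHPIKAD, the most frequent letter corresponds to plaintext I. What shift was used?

21

The most frequent ciphertext letter is D (appears 5 times).
D is position 3; I is position 8.
Shift = -5≡21.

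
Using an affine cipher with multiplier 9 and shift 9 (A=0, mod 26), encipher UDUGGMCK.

U(20): 9·20+9=189≡7 → H
D(3): 9·3+9=36≡10 → K
U(20): 9·20+9=189≡7 → H
G(6): 9·6+9=63≡11 → L
G(6): 9·6+9=63≡11 → L
M(12): 9·12+9=117≡13 → N
C(2): 9·2+9=27≡1 → B
K(10): 9·10+9=99≡21 → V

HKHLLNBV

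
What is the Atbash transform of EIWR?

VRDI

E(4) → V(21)
I(8) → R(17)
W(22) → D(3)
R(17) → I(8)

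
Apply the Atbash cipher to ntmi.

mgnr

n(13) → m(12)
t(19) → g(6)
m(12) → n(13)
i(8) → r(17)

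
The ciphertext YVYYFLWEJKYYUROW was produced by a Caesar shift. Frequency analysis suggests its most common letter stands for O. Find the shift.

The most frequent ciphertext letter is Y (appears 5 times).
Y is position 24; O is position 14.
Shift = 10.

10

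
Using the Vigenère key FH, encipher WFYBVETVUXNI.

Repeat the key across the message: FHFHFHFHFHFH
W(22)+F(5): 27≡1 → B
F(5)+H(7): 12 → M
Y(24)+F(5): 29≡3 → D
B(1)+H(7): 8 → I
V(21)+F(5): 26≡0 → A
E(4)+H(7): 11 → L
T(19)+F(5): 24 → Y
V(21)+H(7): 28≡2 → C
U(20)+F(5): 25 → Z
X(23)+H(7): 30≡4 → E
N(13)+F(5): 18 → S
I(8)+H(7): 15 → P

BMDIALYCZESP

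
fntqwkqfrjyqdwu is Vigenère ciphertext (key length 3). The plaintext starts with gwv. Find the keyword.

Subtract each crib letter from the matching ciphertext letter (mod 26):
f(5)−g(6)=-1≡25 → z
n(13)−w(22)=-9≡17 → r
t(19)−v(21)=-2≡24 → y

zry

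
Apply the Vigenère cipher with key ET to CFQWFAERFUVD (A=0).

Repeat the key across the message: ETETETETETET
C(2)+E(4): 6 → G
F(5)+T(19): 24 → Y
Q(16)+E(4): 20 → U
W(22)+T(19): 41≡15 → P
F(5)+E(4): 9 → J
A(0)+T(19): 19 → T
E(4)+E(4): 8 → I
R(17)+T(19): 36≡10 → K
F(5)+E(4): 9 → J
U(20)+T(19): 39≡13 → N
V(21)+E(4): 25 → Z
D(3)+T(19): 22 → W

GYUPJTIKJNZW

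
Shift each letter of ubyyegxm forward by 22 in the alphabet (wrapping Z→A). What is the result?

qxuuacti

u(20): 20+22=42≡16 → q
b(1): 1+22=23 → x
y(24): 24+22=46≡20 → u
y(24): 24+22=46≡20 → u
e(4): 4+22=26≡0 → a
g(6): 6+22=28≡2 → c
x(23): 23+22=45≡19 → t
m(12): 12+22=34≡8 → i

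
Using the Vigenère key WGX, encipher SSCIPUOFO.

OYZEVRKLL

Repeat the key across the message: WGXWGXWGX
S(18)+W(22): 40≡14 → O
S(18)+G(6): 24 → Y
C(2)+X(23): 25 → Z
I(8)+W(22): 30≡4 → E
P(15)+G(6): 21 → V
U(20)+X(23): 43≡17 → R
O(14)+W(22): 36≡10 → K
F(5)+G(6): 11 → L
O(14)+X(23): 37≡11 → L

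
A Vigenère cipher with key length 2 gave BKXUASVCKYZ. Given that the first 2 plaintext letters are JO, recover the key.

Subtract each crib letter from the matching ciphertext letter (mod 26):
B(1)−J(9)=-8≡18 → S
K(10)−O(14)=-4≡22 → W

SW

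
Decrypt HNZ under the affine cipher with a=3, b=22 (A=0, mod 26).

The inverse of 3 mod 26 is 9, since 3·9=27≡1. Apply D(y)=9·(y−22) mod 26:
H(7): 9·(7−22)=-135≡21 → V
N(13): 9·(13−22)=-81≡23 → X
Z(25): 9·(25−22)=27≡1 → B

VXB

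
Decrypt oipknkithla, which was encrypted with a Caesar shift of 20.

uovqtqoznrg

o(14): 14−20=-6≡20 → u
i(8): 8−20=-12≡14 → o
p(15): 15−20=-5≡21 → v
k(10): 10−20=-10≡16 → q
n(13): 13−20=-7≡19 → t
k(10): 10−20=-10≡16 → q
i(8): 8−20=-12≡14 → o
t(19): 19−20=-1≡25 → z
h(7): 7−20=-13≡13 → n
l(11): 11−20=-9≡17 → r
a(0): 0−20=-20≡6 → g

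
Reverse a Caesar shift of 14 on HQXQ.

H(7): 7−14=-7≡19 → T
Q(16): 16−14=2 → C
X(23): 23−14=9 → J
Q(16): 16−14=2 → C

TCJC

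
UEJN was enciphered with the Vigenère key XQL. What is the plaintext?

Repeat the key across the ciphertext: XQLX
U(20)−X(23): -3≡23 → X
E(4)−Q(16): -12≡14 → O
J(9)−L(11): -2≡24 → Y
N(13)−X(23): -10≡16 → Q

XOYQ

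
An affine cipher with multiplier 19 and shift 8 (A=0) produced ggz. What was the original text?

The inverse of 19 mod 26 is 11, since 19·11=209≡1. Apply D(y)=11·(y−8) mod 26:
g(6): 11·(6−8)=-22≡4 → e
g(6): 11·(6−8)=-22≡4 → e
z(25): 11·(25−8)=187≡5 → f

eef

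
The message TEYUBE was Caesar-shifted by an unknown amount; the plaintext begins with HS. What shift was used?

12

From the crib: T(19)−H(7)=12, so the shift is 12.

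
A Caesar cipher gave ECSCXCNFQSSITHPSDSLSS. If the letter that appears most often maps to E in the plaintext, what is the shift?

14

The most frequent ciphertext letter is S (appears 7 times).
S is position 18; E is position 4.
Shift = 14.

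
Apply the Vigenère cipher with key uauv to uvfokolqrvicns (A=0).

ovzjeofllvcxhs

Repeat the key across the message: uauvuauvuauvua
u(20)+u(20): 40≡14 → o
v(21)+a(0): 21 → v
f(5)+u(20): 25 → z
o(14)+v(21): 35≡9 → j
k(10)+u(20): 30≡4 → e
o(14)+a(0): 14 → o
l(11)+u(20): 31≡5 → f
q(16)+v(21): 37≡11 → l
r(17)+u(20): 37≡11 → l
v(21)+a(0): 21 → v
i(8)+u(20): 28≡2 → c
c(2)+v(21): 23 → x
n(13)+u(20): 33≡7 → h
s(18)+a(0): 18 → s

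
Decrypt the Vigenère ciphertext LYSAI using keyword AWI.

LCKAM

Repeat the key across the ciphertext: AWIAW
L(11)−A(0): 11 → L
Y(24)−W(22): 2 → C
S(18)−I(8): 10 → K
A(0)−A(0): 0 → A
I(8)−W(22): -14≡12 → M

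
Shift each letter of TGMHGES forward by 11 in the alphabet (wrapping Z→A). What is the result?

ERXSRPD

T(19): 19+11=30≡4 → E
G(6): 6+11=17 → R
M(12): 12+11=23 → X
H(7): 7+11=18 → S
G(6): 6+11=17 → R
E(4): 4+11=15 → P
S(18): 18+11=29≡3 → D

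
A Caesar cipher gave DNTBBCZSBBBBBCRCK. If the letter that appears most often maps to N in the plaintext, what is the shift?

14

The most frequent ciphertext letter is B (appears 7 times).
B is position 1; N is position 13.
Shift = -12≡14.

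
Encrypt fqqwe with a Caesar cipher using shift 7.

f(5): 5+7=12 → m
q(16): 16+7=23 → x
q(16): 16+7=23 → x
w(22): 22+7=29≡3 → d
e(4): 4+7=11 → l

mxxdl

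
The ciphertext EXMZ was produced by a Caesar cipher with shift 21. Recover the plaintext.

E(4): 4−21=-17≡9 → J
X(23): 23−21=2 → C
M(12): 12−21=-9≡17 → R
Z(25): 25−21=4 → E

JCRE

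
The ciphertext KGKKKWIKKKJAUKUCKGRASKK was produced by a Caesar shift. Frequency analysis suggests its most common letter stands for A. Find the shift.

The most frequent ciphertext letter is K (appears 11 times).
K is position 10; A is position 0.
Shift = 10.

10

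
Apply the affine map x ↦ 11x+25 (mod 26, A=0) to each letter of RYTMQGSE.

EDABTNPR

R(17): 11·17+25=212≡4 → E
Y(24): 11·24+25=289≡3 → D
T(19): 11·19+25=234≡0 → A
M(12): 11·12+25=157≡1 → B
Q(16): 11·16+25=201≡19 → T
G(6): 11·6+25=91≡13 → N
S(18): 11·18+25=223≡15 → P
E(4): 11·4+25=69≡17 → R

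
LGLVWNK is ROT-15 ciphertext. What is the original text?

L(11): 11−15=-4≡22 → W
G(6): 6−15=-9≡17 → R
L(11): 11−15=-4≡22 → W
V(21): 21−15=6 → G
W(22): 22−15=7 → H
N(13): 13−15=-2≡24 → Y
K(10): 10−15=-5≡21 → V

WRWGHYV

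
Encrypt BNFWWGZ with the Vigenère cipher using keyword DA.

ENIWZGC

Repeat the key across the message: DADADAD
B(1)+D(3): 4 → E
N(13)+A(0): 13 → N
F(5)+D(3): 8 → I
W(22)+A(0): 22 → W
W(22)+D(3): 25 → Z
G(6)+A(0): 6 → G
Z(25)+D(3): 28≡2 → C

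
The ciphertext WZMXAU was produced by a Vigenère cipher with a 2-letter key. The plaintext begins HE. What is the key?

Subtract each crib letter from the matching ciphertext letter (mod 26):
W(22)−H(7)=15 → P
Z(25)−E(4)=21 → V

PV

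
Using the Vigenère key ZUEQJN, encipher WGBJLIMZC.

Repeat the key across the message: ZUEQJNZUE
W(22)+Z(25): 47≡21 → V
G(6)+U(20): 26≡0 → A
B(1)+E(4): 5 → F
J(9)+Q(16): 25 → Z
L(11)+J(9): 20 → U
I(8)+N(13): 21 → V
M(12)+Z(25): 37≡11 → L
Z(25)+U(20): 45≡19 → T
C(2)+E(4): 6 → G

VAFZUVLTG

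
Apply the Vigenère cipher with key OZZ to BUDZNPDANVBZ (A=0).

Repeat the key across the message: OZZOZZOZZOZZ
B(1)+O(14): 15 → P
U(20)+Z(25): 45≡19 → T
D(3)+Z(25): 28≡2 → C
Z(25)+O(14): 39≡13 → N
N(13)+Z(25): 38≡12 → M
P(15)+Z(25): 40≡14 → O
D(3)+O(14): 17 → R
A(0)+Z(25): 25 → Z
N(13)+Z(25): 38≡12 → M
V(21)+O(14): 35≡9 → J
B(1)+Z(25): 26≡0 → A
Z(25)+Z(25): 50≡24 → Y

PTCNMORZMJAY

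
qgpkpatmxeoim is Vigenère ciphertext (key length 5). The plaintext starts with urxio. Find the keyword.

wpscb

Subtract each crib letter from the matching ciphertext letter (mod 26):
q(16)−u(20)=-4≡22 → w
g(6)−r(17)=-11≡15 → p
p(15)−x(23)=-8≡18 → s
k(10)−i(8)=2 → c
p(15)−o(14)=1 → b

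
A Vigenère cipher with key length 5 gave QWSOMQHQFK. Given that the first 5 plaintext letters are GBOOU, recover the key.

Subtract each crib letter from the matching ciphertext letter (mod 26):
Q(16)−G(6)=10 → K
W(22)−B(1)=21 → V
S(18)−O(14)=4 → E
O(14)−O(14)=0 → A
M(12)−U(20)=-8≡18 → S

KVEAS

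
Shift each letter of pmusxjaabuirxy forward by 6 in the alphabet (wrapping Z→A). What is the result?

vsaydpgghaoxde

p(15): 15+6=21 → v
m(12): 12+6=18 → s
u(20): 20+6=26≡0 → a
s(18): 18+6=24 → y
x(23): 23+6=29≡3 → d
j(9): 9+6=15 → p
a(0): 0+6=6 → g
a(0): 0+6=6 → g
b(1): 1+6=7 → h
u(20): 20+6=26≡0 → a
i(8): 8+6=14 → o
r(17): 17+6=23 → x
x(23): 23+6=29≡3 → d
y(24): 24+6=30≡4 → e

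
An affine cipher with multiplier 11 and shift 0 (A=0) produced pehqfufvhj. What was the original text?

zydsrqrjdp

The inverse of 11 mod 26 is 19, since 11·19=209≡1. Apply D(y)=19·(y−0) mod 26:
p(15): 19·(15−0)=285≡25 → z
e(4): 19·(4−0)=76≡24 → y
h(7): 19·(7−0)=133≡3 → d
q(16): 19·(16−0)=304≡18 → s
f(5): 19·(5−0)=95≡17 → r
u(20): 19·(20−0)=380≡16 → q
f(5): 19·(5−0)=95≡17 → r
v(21): 19·(21−0)=399≡9 → j
h(7): 19·(7−0)=133≡3 → d
j(9): 19·(9−0)=171≡15 → p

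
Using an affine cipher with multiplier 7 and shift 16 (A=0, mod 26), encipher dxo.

d(3): 7·3+16=37≡11 → l
x(23): 7·23+16=177≡21 → v
o(14): 7·14+16=114≡10 → k

lvk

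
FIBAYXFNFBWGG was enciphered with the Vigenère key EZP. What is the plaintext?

Repeat the key across the ciphertext: EZPEZPEZPEZPE
F(5)−E(4): 1 → B
I(8)−Z(25): -17≡9 → J
B(1)−P(15): -14≡12 → M
A(0)−E(4): -4≡22 → W
Y(24)−Z(25): -1≡25 → Z
X(23)−P(15): 8 → I
F(5)−E(4): 1 → B
N(13)−Z(25): -12≡14 → O
F(5)−P(15): -10≡16 → Q
B(1)−E(4): -3≡23 → X
W(22)−Z(25): -3≡23 → X
G(6)−P(15): -9≡17 → R
G(6)−E(4): 2 → C

BJMWZIBOQXXRC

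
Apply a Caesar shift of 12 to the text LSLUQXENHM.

XEXGCJQZTY

L(11): 11+12=23 → X
S(18): 18+12=30≡4 → E
L(11): 11+12=23 → X
U(20): 20+12=32≡6 → G
Q(16): 16+12=28≡2 → C
X(23): 23+12=35≡9 → J
E(4): 4+12=16 → Q
N(13): 13+12=25 → Z
H(7): 7+12=19 → T
M(12): 12+12=24 → Y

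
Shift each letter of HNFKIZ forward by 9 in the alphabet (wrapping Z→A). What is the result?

QWOTRI

H(7): 7+9=16 → Q
N(13): 13+9=22 → W
F(5): 5+9=14 → O
K(10): 10+9=19 → T
I(8): 8+9=17 → R
Z(25): 25+9=34≡8 → I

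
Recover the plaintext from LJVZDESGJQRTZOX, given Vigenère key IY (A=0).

DLNBVGKIBSJVRQP

Repeat the key across the ciphertext: IYIYIYIYIYIYIYI
L(11)−I(8): 3 → D
J(9)−Y(24): -15≡11 → L
V(21)−I(8): 13 → N
Z(25)−Y(24): 1 → B
D(3)−I(8): -5≡21 → V
E(4)−Y(24): -20≡6 → G
S(18)−I(8): 10 → K
G(6)−Y(24): -18≡8 → I
J(9)−I(8): 1 → B
Q(16)−Y(24): -8≡18 → S
R(17)−I(8): 9 → J
T(19)−Y(24): -5≡21 → V
Z(25)−I(8): 17 → R
O(14)−Y(24): -10≡16 → Q
X(23)−I(8): 15 → P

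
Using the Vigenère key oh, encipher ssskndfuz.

gzgrbktbn

Repeat the key across the message: ohohohoho
s(18)+o(14): 32≡6 → g
s(18)+h(7): 25 → z
s(18)+o(14): 32≡6 → g
k(10)+h(7): 17 → r
n(13)+o(14): 27≡1 → b
d(3)+h(7): 10 → k
f(5)+o(14): 19 → t
u(20)+h(7): 27≡1 → b
z(25)+o(14): 39≡13 → n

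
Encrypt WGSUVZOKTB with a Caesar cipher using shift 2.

YIUWXBQMVD

W(22): 22+2=24 → Y
G(6): 6+2=8 → I
S(18): 18+2=20 → U
U(20): 20+2=22 → W
V(21): 21+2=23 → X
Z(25): 25+2=27≡1 → B
O(14): 14+2=16 → Q
K(10): 10+2=12 → M
T(19): 19+2=21 → V
B(1): 1+2=3 → D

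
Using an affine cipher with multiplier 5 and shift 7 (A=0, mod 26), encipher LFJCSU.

KGARTD

L(11): 5·11+7=62≡10 → K
F(5): 5·5+7=32≡6 → G
J(9): 5·9+7=52≡0 → A
C(2): 5·2+7=17 → R
S(18): 5·18+7=97≡19 → T
U(20): 5·20+7=107≡3 → D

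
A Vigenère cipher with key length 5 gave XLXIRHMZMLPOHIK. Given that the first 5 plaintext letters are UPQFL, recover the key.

Subtract each crib letter from the matching ciphertext letter (mod 26):
X(23)−U(20)=3 → D
L(11)−P(15)=-4≡22 → W
X(23)−Q(16)=7 → H
I(8)−F(5)=3 → D
R(17)−L(11)=6 → G

DWHDG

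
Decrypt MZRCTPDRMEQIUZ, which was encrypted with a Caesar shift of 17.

M(12): 12−17=-5≡21 → V
Z(25): 25−17=8 → I
R(17): 17−17=0 → A
C(2): 2−17=-15≡11 → L
T(19): 19−17=2 → C
P(15): 15−17=-2≡24 → Y
D(3): 3−17=-14≡12 → M
R(17): 17−17=0 → A
M(12): 12−17=-5≡21 → V
E(4): 4−17=-13≡13 → N
Q(16): 16−17=-1≡25 → Z
I(8): 8−17=-9≡17 → R
U(20): 20−17=3 → D
Z(25): 25−17=8 → I

VIALCYMAVNZRDI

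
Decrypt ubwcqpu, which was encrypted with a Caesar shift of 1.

tavbpot

u(20): 20−1=19 → t
b(1): 1−1=0 → a
w(22): 22−1=21 → v
c(2): 2−1=1 → b
q(16): 16−1=15 → p
p(15): 15−1=14 → o
u(20): 20−1=19 → t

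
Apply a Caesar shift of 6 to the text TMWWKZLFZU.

T(19): 19+6=25 → Z
M(12): 12+6=18 → S
W(22): 22+6=28≡2 → C
W(22): 22+6=28≡2 → C
K(10): 10+6=16 → Q
Z(25): 25+6=31≡5 → F
L(11): 11+6=17 → R
F(5): 5+6=11 → L
Z(25): 25+6=31≡5 → F
U(20): 20+6=26≡0 → A

ZSCCQFRLFA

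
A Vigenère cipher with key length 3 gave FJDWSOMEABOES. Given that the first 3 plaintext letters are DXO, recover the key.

CMP

Subtract each crib letter from the matching ciphertext letter (mod 26):
F(5)−D(3)=2 → C
J(9)−X(23)=-14≡12 → M
D(3)−O(14)=-11≡15 → P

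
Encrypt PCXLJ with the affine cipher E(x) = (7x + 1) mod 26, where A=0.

CPGAM

P(15): 7·15+1=106≡2 → C
C(2): 7·2+1=15 → P
X(23): 7·23+1=162≡6 → G
L(11): 7·11+1=78≡0 → A
J(9): 7·9+1=64≡12 → M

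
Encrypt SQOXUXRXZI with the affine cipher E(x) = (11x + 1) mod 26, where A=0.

RVZUNUGUQL

S(18): 11·18+1=199≡17 → R
Q(16): 11·16+1=177≡21 → V
O(14): 11·14+1=155≡25 → Z
X(23): 11·23+1=254≡20 → U
U(20): 11·20+1=221≡13 → N
X(23): 11·23+1=254≡20 → U
R(17): 11·17+1=188≡6 → G
X(23): 11·23+1=254≡20 → U
Z(25): 11·25+1=276≡16 → Q
I(8): 11·8+1=89≡11 → L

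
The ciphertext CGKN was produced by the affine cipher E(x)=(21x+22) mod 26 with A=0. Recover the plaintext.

The inverse of 21 mod 26 is 5, since 21·5=105≡1. Apply D(y)=5·(y−22) mod 26:
C(2): 5·(2−22)=-100≡4 → E
G(6): 5·(6−22)=-80≡24 → Y
K(10): 5·(10−22)=-60≡18 → S
N(13): 5·(13−22)=-45≡7 → H

EYSH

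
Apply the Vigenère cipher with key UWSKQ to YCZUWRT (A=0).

Repeat the key across the message: UWSKQUW
Y(24)+U(20): 44≡18 → S
C(2)+W(22): 24 → Y
Z(25)+S(18): 43≡17 → R
U(20)+K(10): 30≡4 → E
W(22)+Q(16): 38≡12 → M
R(17)+U(20): 37≡11 → L
T(19)+W(22): 41≡15 → P

SYREMLP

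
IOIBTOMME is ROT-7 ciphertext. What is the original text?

BHBUMHFFX

I(8): 8−7=1 → B
O(14): 14−7=7 → H
I(8): 8−7=1 → B
B(1): 1−7=-6≡20 → U
T(19): 19−7=12 → M
O(14): 14−7=7 → H
M(12): 12−7=5 → F
M(12): 12−7=5 → F
E(4): 4−7=-3≡23 → X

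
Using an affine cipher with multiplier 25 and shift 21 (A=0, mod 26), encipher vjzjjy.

v(21): 25·21+21=546≡0 → a
j(9): 25·9+21=246≡12 → m
z(25): 25·25+21=646≡22 → w
j(9): 25·9+21=246≡12 → m
j(9): 25·9+21=246≡12 → m
y(24): 25·24+21=621≡23 → x

amwmmx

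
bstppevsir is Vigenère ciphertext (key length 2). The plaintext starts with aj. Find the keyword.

Subtract each crib letter from the matching ciphertext letter (mod 26):
b(1)−a(0)=1 → b
s(18)−j(9)=9 → j

bj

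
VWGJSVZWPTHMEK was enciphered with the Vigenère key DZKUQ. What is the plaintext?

Repeat the key across the ciphertext: DZKUQDZKUQDZKU
V(21)−D(3): 18 → S
W(22)−Z(25): -3≡23 → X
G(6)−K(10): -4≡22 → W
J(9)−U(20): -11≡15 → P
S(18)−Q(16): 2 → C
V(21)−D(3): 18 → S
Z(25)−Z(25): 0 → A
W(22)−K(10): 12 → M
P(15)−U(20): -5≡21 → V
T(19)−Q(16): 3 → D
H(7)−D(3): 4 → E
M(12)−Z(25): -13≡13 → N
E(4)−K(10): -6≡20 → U
K(10)−U(20): -10≡16 → Q

SXWPCSAMVDENUQ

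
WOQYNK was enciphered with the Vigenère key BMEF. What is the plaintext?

Repeat the key across the ciphertext: BMEFBM
W(22)−B(1): 21 → V
O(14)−M(12): 2 → C
Q(16)−E(4): 12 → M
Y(24)−F(5): 19 → T
N(13)−B(1): 12 → M
K(10)−M(12): -2≡24 → Y

VCMTMY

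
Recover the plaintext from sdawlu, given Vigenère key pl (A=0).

dsllwj

Repeat the key across the ciphertext: plplpl
s(18)−p(15): 3 → d
d(3)−l(11): -8≡18 → s
a(0)−p(15): -15≡11 → l
w(22)−l(11): 11 → l
l(11)−p(15): -4≡22 → w
u(20)−l(11): 9 → j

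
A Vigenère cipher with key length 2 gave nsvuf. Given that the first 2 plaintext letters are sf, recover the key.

vn

Subtract each crib letter from the matching ciphertext letter (mod 26):
n(13)−s(18)=-5≡21 → v
s(18)−f(5)=13 → n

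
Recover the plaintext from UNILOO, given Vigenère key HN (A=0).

Repeat the key across the ciphertext: HNHNHN
U(20)−H(7): 13 → N
N(13)−N(13): 0 → A
I(8)−H(7): 1 → B
L(11)−N(13): -2≡24 → Y
O(14)−H(7): 7 → H
O(14)−N(13): 1 → B

NABYHB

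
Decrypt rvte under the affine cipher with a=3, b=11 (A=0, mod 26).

cmup

The inverse of 3 mod 26 is 9, since 3·9=27≡1. Apply D(y)=9·(y−11) mod 26:
r(17): 9·(17−11)=54≡2 → c
v(21): 9·(21−11)=90≡12 → m
t(19): 9·(19−11)=72≡20 → u
e(4): 9·(4−11)=-63≡15 → p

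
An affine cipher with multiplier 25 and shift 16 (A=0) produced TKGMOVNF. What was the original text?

XGKECVDL

The inverse of 25 mod 26 is 25, since 25·25=625≡1. Apply D(y)=25·(y−16) mod 26:
T(19): 25·(19−16)=75≡23 → X
K(10): 25·(10−16)=-150≡6 → G
G(6): 25·(6−16)=-250≡10 → K
M(12): 25·(12−16)=-100≡4 → E
O(14): 25·(14−16)=-50≡2 → C
V(21): 25·(21−16)=125≡21 → V
N(13): 25·(13−16)=-75≡3 → D
F(5): 25·(5−16)=-275≡11 → L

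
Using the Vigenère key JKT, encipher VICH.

ESVQ

Repeat the key across the message: JKTJ
V(21)+J(9): 30≡4 → E
I(8)+K(10): 18 → S
C(2)+T(19): 21 → V
H(7)+J(9): 16 → Q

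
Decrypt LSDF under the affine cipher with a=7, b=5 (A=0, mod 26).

The inverse of 7 mod 26 is 15, since 7·15=105≡1. Apply D(y)=15·(y−5) mod 26:
L(11): 15·(11−5)=90≡12 → M
S(18): 15·(18−5)=195≡13 → N
D(3): 15·(3−5)=-30≡22 → W
F(5): 15·(5−5)=0 → A

MNWA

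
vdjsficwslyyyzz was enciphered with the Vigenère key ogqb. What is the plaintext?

Repeat the key across the ciphertext: ogqbogqbogqbogq
v(21)−o(14): 7 → h
d(3)−g(6): -3≡23 → x
j(9)−q(16): -7≡19 → t
s(18)−b(1): 17 → r
f(5)−o(14): -9≡17 → r
i(8)−g(6): 2 → c
c(2)−q(16): -14≡12 → m
w(22)−b(1): 21 → v
s(18)−o(14): 4 → e
l(11)−g(6): 5 → f
y(24)−q(16): 8 → i
y(24)−b(1): 23 → x
y(24)−o(14): 10 → k
z(25)−g(6): 19 → t
z(25)−q(16): 9 → j

hxtrrcmvefixktj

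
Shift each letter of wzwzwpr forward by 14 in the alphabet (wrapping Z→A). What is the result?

knknkdf

w(22): 22+14=36≡10 → k
z(25): 25+14=39≡13 → n
w(22): 22+14=36≡10 → k
z(25): 25+14=39≡13 → n
w(22): 22+14=36≡10 → k
p(15): 15+14=29≡3 → d
r(17): 17+14=31≡5 → f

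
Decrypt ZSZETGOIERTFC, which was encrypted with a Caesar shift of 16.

JCJODQYSOBDPM

Z(25): 25−16=9 → J
S(18): 18−16=2 → C
Z(25): 25−16=9 → J
E(4): 4−16=-12≡14 → O
T(19): 19−16=3 → D
G(6): 6−16=-10≡16 → Q
O(14): 14−16=-2≡24 → Y
I(8): 8−16=-8≡18 → S
E(4): 4−16=-12≡14 → O
R(17): 17−16=1 → B
T(19): 19−16=3 → D
F(5): 5−16=-11≡15 → P
C(2): 2−16=-14≡12 → M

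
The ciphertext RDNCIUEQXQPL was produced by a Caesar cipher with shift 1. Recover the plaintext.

QCMBHTDPWPOK

R(17): 17−1=16 → Q
D(3): 3−1=2 → C
N(13): 13−1=12 → M
C(2): 2−1=1 → B
I(8): 8−1=7 → H
U(20): 20−1=19 → T
E(4): 4−1=3 → D
Q(16): 16−1=15 → P
X(23): 23−1=22 → W
Q(16): 16−1=15 → P
P(15): 15−1=14 → O
L(11): 11−1=10 → K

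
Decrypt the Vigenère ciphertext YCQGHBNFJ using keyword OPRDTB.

Repeat the key across the ciphertext: OPRDTBOPR
Y(24)−O(14): 10 → K
C(2)−P(15): -13≡13 → N
Q(16)−R(17): -1≡25 → Z
G(6)−D(3): 3 → D
H(7)−T(19): -12≡14 → O
B(1)−B(1): 0 → A
N(13)−O(14): -1≡25 → Z
F(5)−P(15): -10≡16 → Q
J(9)−R(17): -8≡18 → S

KNZDOAZQS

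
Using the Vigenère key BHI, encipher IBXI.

Repeat the key across the message: BHIB
I(8)+B(1): 9 → J
B(1)+H(7): 8 → I
X(23)+I(8): 31≡5 → F
I(8)+B(1): 9 → J

JIFJ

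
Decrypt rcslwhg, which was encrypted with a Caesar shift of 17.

albufqp

r(17): 17−17=0 → a
c(2): 2−17=-15≡11 → l
s(18): 18−17=1 → b
l(11): 11−17=-6≡20 → u
w(22): 22−17=5 → f
h(7): 7−17=-10≡16 → q
g(6): 6−17=-11≡15 → p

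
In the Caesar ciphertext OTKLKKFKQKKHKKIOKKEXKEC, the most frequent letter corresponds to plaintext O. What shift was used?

The most frequent ciphertext letter is K (appears 11 times).
K is position 10; O is position 14.
Shift = -4≡22.

22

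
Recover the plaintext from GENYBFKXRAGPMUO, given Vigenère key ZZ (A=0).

Repeat the key across the ciphertext: ZZZZZZZZZZZZZZZ
G(6)−Z(25): -19≡7 → H
E(4)−Z(25): -21≡5 → F
N(13)−Z(25): -12≡14 → O
Y(24)−Z(25): -1≡25 → Z
B(1)−Z(25): -24≡2 → C
F(5)−Z(25): -20≡6 → G
K(10)−Z(25): -15≡11 → L
X(23)−Z(25): -2≡24 → Y
R(17)−Z(25): -8≡18 → S
A(0)−Z(25): -25≡1 → B
G(6)−Z(25): -19≡7 → H
P(15)−Z(25): -10≡16 → Q
M(12)−Z(25): -13≡13 → N
U(20)−Z(25): -5≡21 → V
O(14)−Z(25): -11≡15 → P

HFOZCGLYSBHQNVP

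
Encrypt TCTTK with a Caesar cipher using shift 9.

T(19): 19+9=28≡2 → C
C(2): 2+9=11 → L
T(19): 19+9=28≡2 → C
T(19): 19+9=28≡2 → C
K(10): 10+9=19 → T

CLCCT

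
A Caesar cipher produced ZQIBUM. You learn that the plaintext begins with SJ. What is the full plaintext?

SJBUNF

From the crib: Z(25)−S(18)=7, so the shift is 7.
Subtract 7 from each ciphertext letter:
Z(25): 25−7=18 → S
Q(16): 16−7=9 → J
I(8): 8−7=1 → B
B(1): 1−7=-6≡20 → U
U(20): 20−7=13 → N
M(12): 12−7=5 → F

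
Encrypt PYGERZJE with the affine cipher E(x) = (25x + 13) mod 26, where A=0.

P(15): 25·15+13=388≡24 → Y
Y(24): 25·24+13=613≡15 → P
G(6): 25·6+13=163≡7 → H
E(4): 25·4+13=113≡9 → J
R(17): 25·17+13=438≡22 → W
Z(25): 25·25+13=638≡14 → O
J(9): 25·9+13=238≡4 → E
E(4): 25·4+13=113≡9 → J

YPHJWOEJ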